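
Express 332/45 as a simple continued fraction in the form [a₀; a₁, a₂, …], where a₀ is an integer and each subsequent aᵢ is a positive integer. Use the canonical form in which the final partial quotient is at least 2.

[7; 2, 1, 1, 1, 5]

Run the Euclidean algorithm, recording each quotient:
⌊332/45⌋ = 7, remainder 17
⌊45/17⌋ = 2, remainder 11
⌊17/11⌋ = 1, remainder 6
⌊11/6⌋ = 1, remainder 5
⌊6/5⌋ = 1, remainder 1
⌊5/1⌋ = 5, remainder 0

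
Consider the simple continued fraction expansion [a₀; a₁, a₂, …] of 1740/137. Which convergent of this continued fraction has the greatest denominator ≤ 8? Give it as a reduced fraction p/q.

List convergents until the denominator exceeds the bound:
a_0 = 12: 12/1  (≤ bound)
a_1 = 1: 13/1  (≤ bound)
a_2 = 2: 38/3  (≤ bound)
a_3 = 2: 89/7  (≤ bound)
a_4 = 1: 127/10  (> 8, stop)

89/7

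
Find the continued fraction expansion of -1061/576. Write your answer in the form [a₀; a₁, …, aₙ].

[-2; 6, 3, 30]

Repeatedly divide and take the remainder:
⌊-1061/576⌋ = -2, remainder 91
⌊576/91⌋ = 6, remainder 30
⌊91/30⌋ = 3, remainder 1
⌊30/1⌋ = 30, remainder 0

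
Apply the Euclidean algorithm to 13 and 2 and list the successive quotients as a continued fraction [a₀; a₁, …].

13 = 6·2 + 1, so a_0 = 6
2 = 2·1 + 0, so a_1 = 2

[6; 2]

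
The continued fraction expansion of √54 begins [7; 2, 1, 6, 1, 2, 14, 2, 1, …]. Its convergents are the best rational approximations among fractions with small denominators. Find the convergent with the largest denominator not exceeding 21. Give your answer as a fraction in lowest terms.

a_0 = 7: 7/1  (≤ bound)
a_1 = 2: 15/2  (≤ bound)
a_2 = 1: 22/3  (≤ bound)
a_3 = 6: 147/20  (≤ bound)
a_4 = 1: 169/23  (> 21, stop)

147/20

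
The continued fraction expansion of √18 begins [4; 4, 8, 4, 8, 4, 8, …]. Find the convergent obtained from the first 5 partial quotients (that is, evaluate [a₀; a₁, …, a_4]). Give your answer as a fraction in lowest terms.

a_0 = 4: 4/1
a_1 = 4: 17/4
a_2 = 8: 140/33
a_3 = 4: 577/136
a_4 = 8: 4756/1121

4756/1121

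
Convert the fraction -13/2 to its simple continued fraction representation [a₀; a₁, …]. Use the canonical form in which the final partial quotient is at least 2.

Run the Euclidean algorithm, recording each quotient:
-13 = -7·2 + 1, so a_0 = -7
2 = 2·1 + 0, so a_1 = 2

[-7; 2]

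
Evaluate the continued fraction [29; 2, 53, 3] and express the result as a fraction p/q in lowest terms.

a_0 = 29: 29/1
a_1 = 2: 59/2
a_2 = 53: 3156/107
a_3 = 3: 9527/323

9527/323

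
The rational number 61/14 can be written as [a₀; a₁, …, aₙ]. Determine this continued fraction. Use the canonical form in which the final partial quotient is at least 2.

[4; 2, 1, 4]

⌊61/14⌋ = 4, remainder 5
⌊14/5⌋ = 2, remainder 4
⌊5/4⌋ = 1, remainder 1
⌊4/1⌋ = 4, remainder 0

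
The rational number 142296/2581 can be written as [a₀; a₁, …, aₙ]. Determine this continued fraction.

142296 ÷ 2581 → quotient 55, remainder 341
2581 ÷ 341 → quotient 7, remainder 194
341 ÷ 194 → quotient 1, remainder 147
194 ÷ 147 → quotient 1, remainder 47
147 ÷ 47 → quotient 3, remainder 6
47 ÷ 6 → quotient 7, remainder 5
6 ÷ 5 → quotient 1, remainder 1
5 ÷ 1 → quotient 5, remainder 0

[55; 7, 1, 1, 3, 7, 1, 5]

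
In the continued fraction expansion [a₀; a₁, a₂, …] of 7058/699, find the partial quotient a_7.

7058 = 10·699 + 68, so a_0 = 10
699 = 10·68 + 19, so a_1 = 10
68 = 3·19 + 11, so a_2 = 3
19 = 1·11 + 8, so a_3 = 1
11 = 1·8 + 3, so a_4 = 1
8 = 2·3 + 2, so a_5 = 2
3 = 1·2 + 1, so a_6 = 1
2 = 2·1 + 0, so a_7 = 2

2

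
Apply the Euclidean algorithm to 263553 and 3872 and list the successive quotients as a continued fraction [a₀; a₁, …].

[68; 15, 15, 8, 2]

263553 = 68·3872 + 257, so a_0 = 68
3872 = 15·257 + 17, so a_1 = 15
257 = 15·17 + 2, so a_2 = 15
17 = 8·2 + 1, so a_3 = 8
2 = 2·1 + 0, so a_4 = 2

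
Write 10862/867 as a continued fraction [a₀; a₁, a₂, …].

⌊10862/867⌋ = 12, remainder 458
⌊867/458⌋ = 1, remainder 409
⌊458/409⌋ = 1, remainder 49
⌊409/49⌋ = 8, remainder 17
⌊49/17⌋ = 2, remainder 15
⌊17/15⌋ = 1, remainder 2
⌊15/2⌋ = 7, remainder 1
⌊2/1⌋ = 2, remainder 0

[12; 1, 1, 8, 2, 1, 7, 2]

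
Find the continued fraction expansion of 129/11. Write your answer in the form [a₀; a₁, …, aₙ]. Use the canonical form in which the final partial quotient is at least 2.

[11; 1, 2, 1, 2]

129 = 11·11 + 8, so a_0 = 11
11 = 1·8 + 3, so a_1 = 1
8 = 2·3 + 2, so a_2 = 2
3 = 1·2 + 1, so a_3 = 1
2 = 2·1 + 0, so a_4 = 2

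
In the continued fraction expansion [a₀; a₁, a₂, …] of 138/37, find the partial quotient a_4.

2

⌊138/37⌋ = 3, remainder 27
⌊37/27⌋ = 1, remainder 10
⌊27/10⌋ = 2, remainder 7
⌊10/7⌋ = 1, remainder 3
⌊7/3⌋ = 2, remainder 1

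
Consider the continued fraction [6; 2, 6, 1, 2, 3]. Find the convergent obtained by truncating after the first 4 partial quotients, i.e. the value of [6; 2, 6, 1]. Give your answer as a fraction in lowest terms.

97/15

a_0 = 6: 6/1
a_1 = 2: 13/2
a_2 = 6: 84/13
a_3 = 1: 97/15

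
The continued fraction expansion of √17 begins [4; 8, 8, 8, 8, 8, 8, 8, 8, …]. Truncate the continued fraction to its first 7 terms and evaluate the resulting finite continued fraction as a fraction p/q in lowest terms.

Build up convergents one term at a time:
a_0 = 4: 4/1
a_1 = 8: 33/8
a_2 = 8: 268/65
a_3 = 8: 2177/528
a_4 = 8: 17684/4289
a_5 = 8: 143649/34840
a_6 = 8: 1166876/283009

1166876/283009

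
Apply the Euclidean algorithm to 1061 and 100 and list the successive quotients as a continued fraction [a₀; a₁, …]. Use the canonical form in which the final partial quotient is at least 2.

Apply division with remainder until the remainder is 0:
⌊1061/100⌋ = 10, remainder 61
⌊100/61⌋ = 1, remainder 39
⌊61/39⌋ = 1, remainder 22
⌊39/22⌋ = 1, remainder 17
⌊22/17⌋ = 1, remainder 5
⌊17/5⌋ = 3, remainder 2
⌊5/2⌋ = 2, remainder 1
⌊2/1⌋ = 2, remainder 0

[10; 1, 1, 1, 1, 3, 2, 2]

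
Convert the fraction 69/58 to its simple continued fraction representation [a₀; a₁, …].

⌊69/58⌋ = 1, remainder 11
⌊58/11⌋ = 5, remainder 3
⌊11/3⌋ = 3, remainder 2
⌊3/2⌋ = 1, remainder 1
⌊2/1⌋ = 2, remainder 0

[1; 5, 3, 1, 2]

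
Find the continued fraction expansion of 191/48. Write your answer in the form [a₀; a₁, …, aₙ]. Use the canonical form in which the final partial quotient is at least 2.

[3; 1, 47]

191 = 3·48 + 47, so a_0 = 3
48 = 1·47 + 1, so a_1 = 1
47 = 47·1 + 0, so a_2 = 47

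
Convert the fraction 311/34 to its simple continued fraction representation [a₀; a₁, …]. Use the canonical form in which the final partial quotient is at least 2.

[9; 6, 1, 4]

Apply division with remainder until the remainder is 0:
⌊311/34⌋ = 9, remainder 5
⌊34/5⌋ = 6, remainder 4
⌊5/4⌋ = 1, remainder 1
⌊4/1⌋ = 4, remainder 0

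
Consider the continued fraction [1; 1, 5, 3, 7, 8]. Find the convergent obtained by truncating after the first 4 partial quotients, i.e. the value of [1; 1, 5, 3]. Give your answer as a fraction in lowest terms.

35/19

Use the convergent recurrence hₖ = aₖ·hₖ₋₁ + hₖ₋₂ (and likewise for the denominators kₖ):
a_0 = 1: 1/1
a_1 = 1: 2/1
a_2 = 5: 11/6
a_3 = 3: 35/19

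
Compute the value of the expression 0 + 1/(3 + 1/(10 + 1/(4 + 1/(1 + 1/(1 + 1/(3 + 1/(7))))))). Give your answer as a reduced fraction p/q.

2381/7376

a_0 = 0: 0/1
a_1 = 3: 1/3
a_2 = 10: 10/31
a_3 = 4: 41/127
a_4 = 1: 51/158
a_5 = 1: 92/285
a_6 = 3: 327/1013
a_7 = 7: 2381/7376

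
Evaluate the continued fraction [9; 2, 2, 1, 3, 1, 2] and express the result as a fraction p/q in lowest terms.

867/92

Start with 2.
1 + 1/(2/1) = 1 + 1/2 = 3/2
3 + 1/(3/2) = 3 + 2/3 = 11/3
1 + 1/(11/3) = 1 + 3/11 = 14/11
2 + 1/(14/11) = 2 + 11/14 = 39/14
2 + 1/(39/14) = 2 + 14/39 = 92/39
9 + 1/(92/39) = 9 + 39/92 = 867/92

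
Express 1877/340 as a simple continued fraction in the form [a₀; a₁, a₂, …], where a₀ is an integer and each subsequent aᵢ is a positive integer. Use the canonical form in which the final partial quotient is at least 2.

1877 ÷ 340 → quotient 5, remainder 177
340 ÷ 177 → quotient 1, remainder 163
177 ÷ 163 → quotient 1, remainder 14
163 ÷ 14 → quotient 11, remainder 9
14 ÷ 9 → quotient 1, remainder 5
9 ÷ 5 → quotient 1, remainder 4
5 ÷ 4 → quotient 1, remainder 1
4 ÷ 1 → quotient 4, remainder 0

[5; 1, 1, 11, 1, 1, 1, 4]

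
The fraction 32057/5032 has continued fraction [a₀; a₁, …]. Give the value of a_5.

5

Run the Euclidean algorithm, recording each quotient:
32057 = 6·5032 + 1865, so a_0 = 6
5032 = 2·1865 + 1302, so a_1 = 2
1865 = 1·1302 + 563, so a_2 = 1
1302 = 2·563 + 176, so a_3 = 2
563 = 3·176 + 35, so a_4 = 3
176 = 5·35 + 1, so a_5 = 5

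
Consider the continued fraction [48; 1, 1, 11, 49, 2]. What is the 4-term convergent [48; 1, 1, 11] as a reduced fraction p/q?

a_0 = 48: 48/1
a_1 = 1: 49/1
a_2 = 1: 97/2
a_3 = 11: 1116/23

1116/23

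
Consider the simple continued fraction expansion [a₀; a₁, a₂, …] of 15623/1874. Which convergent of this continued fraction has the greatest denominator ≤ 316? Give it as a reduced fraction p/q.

a_0 = 8: 8/1  (≤ bound)
a_1 = 2: 17/2  (≤ bound)
a_2 = 1: 25/3  (≤ bound)
a_3 = 32: 817/98  (≤ bound)
a_4 = 4: 3293/395  (> 316, stop)

817/98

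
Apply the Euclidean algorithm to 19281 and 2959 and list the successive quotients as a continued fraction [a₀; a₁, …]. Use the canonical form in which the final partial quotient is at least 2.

Repeatedly divide and take the remainder:
⌊19281/2959⌋ = 6, remainder 1527
⌊2959/1527⌋ = 1, remainder 1432
⌊1527/1432⌋ = 1, remainder 95
⌊1432/95⌋ = 15, remainder 7
⌊95/7⌋ = 13, remainder 4
⌊7/4⌋ = 1, remainder 3
⌊4/3⌋ = 1, remainder 1
⌊3/1⌋ = 3, remainder 0

[6; 1, 1, 15, 13, 1, 1, 3]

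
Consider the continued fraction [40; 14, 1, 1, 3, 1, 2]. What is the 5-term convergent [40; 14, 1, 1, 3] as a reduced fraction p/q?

Starting at the tail and folding back:
Start with 3.
1 + 1/(3/1) = 1 + 1/3 = 4/3
1 + 1/(4/3) = 1 + 3/4 = 7/4
14 + 1/(7/4) = 14 + 4/7 = 102/7
40 + 1/(102/7) = 40 + 7/102 = 4087/102

4087/102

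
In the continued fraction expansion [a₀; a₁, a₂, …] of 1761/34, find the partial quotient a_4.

1761 = 51·34 + 27, so a_0 = 51
34 = 1·27 + 7, so a_1 = 1
27 = 3·7 + 6, so a_2 = 3
7 = 1·6 + 1, so a_3 = 1
6 = 6·1 + 0, so a_4 = 6

6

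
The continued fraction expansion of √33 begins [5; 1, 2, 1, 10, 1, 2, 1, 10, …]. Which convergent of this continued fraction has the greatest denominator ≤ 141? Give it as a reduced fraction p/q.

List convergents until the denominator exceeds the bound:
a_0 = 5: 5/1  (≤ bound)
a_1 = 1: 6/1  (≤ bound)
a_2 = 2: 17/3  (≤ bound)
a_3 = 1: 23/4  (≤ bound)
a_4 = 10: 247/43  (≤ bound)
a_5 = 1: 270/47  (≤ bound)
a_6 = 2: 787/137  (≤ bound)
a_7 = 1: 1057/184  (> 141, stop)

787/137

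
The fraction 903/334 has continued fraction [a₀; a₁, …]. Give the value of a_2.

2

Run the Euclidean algorithm, recording each quotient:
903 ÷ 334 → quotient 2, remainder 235
334 ÷ 235 → quotient 1, remainder 99
235 ÷ 99 → quotient 2, remainder 37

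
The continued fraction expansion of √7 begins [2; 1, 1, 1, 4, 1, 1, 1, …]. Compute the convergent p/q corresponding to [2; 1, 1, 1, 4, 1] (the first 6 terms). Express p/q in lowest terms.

Work from the innermost term outward:
Start with 1.
4 + 1/(1/1) = 4 + 1/1 = 5/1
1 + 1/(5/1) = 1 + 1/5 = 6/5
1 + 1/(6/5) = 1 + 5/6 = 11/6
1 + 1/(11/6) = 1 + 6/11 = 17/11
2 + 1/(17/11) = 2 + 11/17 = 45/17

45/17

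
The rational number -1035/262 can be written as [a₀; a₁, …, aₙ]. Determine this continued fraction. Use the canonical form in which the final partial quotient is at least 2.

Repeatedly divide and take the remainder:
-1035 ÷ 262 → quotient -4, remainder 13
262 ÷ 13 → quotient 20, remainder 2
13 ÷ 2 → quotient 6, remainder 1
2 ÷ 1 → quotient 2, remainder 0

[-4; 20, 6, 2]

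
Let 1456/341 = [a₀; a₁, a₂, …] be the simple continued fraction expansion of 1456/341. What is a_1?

3

1456 ÷ 341 → quotient 4, remainder 92
341 ÷ 92 → quotient 3, remainder 65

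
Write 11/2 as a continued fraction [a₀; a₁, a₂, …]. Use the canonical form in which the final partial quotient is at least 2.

Repeatedly divide and take the remainder:
11 ÷ 2 → quotient 5, remainder 1
2 ÷ 1 → quotient 2, remainder 0

[5; 2]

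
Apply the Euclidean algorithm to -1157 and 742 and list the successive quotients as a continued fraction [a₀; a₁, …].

Run the Euclidean algorithm, recording each quotient:
-1157 ÷ 742 → quotient -2, remainder 327
742 ÷ 327 → quotient 2, remainder 88
327 ÷ 88 → quotient 3, remainder 63
88 ÷ 63 → quotient 1, remainder 25
63 ÷ 25 → quotient 2, remainder 13
25 ÷ 13 → quotient 1, remainder 12
13 ÷ 12 → quotient 1, remainder 1
12 ÷ 1 → quotient 12, remainder 0

[-2; 2, 3, 1, 2, 1, 1, 12]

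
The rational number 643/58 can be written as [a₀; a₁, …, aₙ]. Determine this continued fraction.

643 = 11·58 + 5, so a_0 = 11
58 = 11·5 + 3, so a_1 = 11
5 = 1·3 + 2, so a_2 = 1
3 = 1·2 + 1, so a_3 = 1
2 = 2·1 + 0, so a_4 = 2

[11; 11, 1, 1, 2]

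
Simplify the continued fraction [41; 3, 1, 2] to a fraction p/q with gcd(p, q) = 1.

454/11

Collapse the nested fraction from the inside out:
Start with 2.
1 + 1/(2/1) = 1 + 1/2 = 3/2
3 + 1/(3/2) = 3 + 2/3 = 11/3
41 + 1/(11/3) = 41 + 3/11 = 454/11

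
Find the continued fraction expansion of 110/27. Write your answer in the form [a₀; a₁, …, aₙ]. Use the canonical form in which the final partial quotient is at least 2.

110 ÷ 27 → quotient 4, remainder 2
27 ÷ 2 → quotient 13, remainder 1
2 ÷ 1 → quotient 2, remainder 0

[4; 13, 2]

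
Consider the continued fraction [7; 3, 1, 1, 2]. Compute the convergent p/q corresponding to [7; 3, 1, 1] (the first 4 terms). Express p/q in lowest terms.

51/7

Build up convergents one term at a time:
a_0 = 7: 7/1
a_1 = 3: 22/3
a_2 = 1: 29/4
a_3 = 1: 51/7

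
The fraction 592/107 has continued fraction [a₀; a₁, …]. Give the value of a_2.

⌊592/107⌋ = 5, remainder 57
⌊107/57⌋ = 1, remainder 50
⌊57/50⌋ = 1, remainder 7

1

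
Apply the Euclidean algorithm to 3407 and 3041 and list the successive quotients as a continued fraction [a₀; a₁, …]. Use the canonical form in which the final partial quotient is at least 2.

3407 = 1·3041 + 366, so a_0 = 1
3041 = 8·366 + 113, so a_1 = 8
366 = 3·113 + 27, so a_2 = 3
113 = 4·27 + 5, so a_3 = 4
27 = 5·5 + 2, so a_4 = 5
5 = 2·2 + 1, so a_5 = 2
2 = 2·1 + 0, so a_6 = 2

[1; 8, 3, 4, 5, 2, 2]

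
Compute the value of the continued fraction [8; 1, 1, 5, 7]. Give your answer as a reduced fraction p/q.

a_0 = 8: 8/1
a_1 = 1: 9/1
a_2 = 1: 17/2
a_3 = 5: 94/11
a_4 = 7: 675/79

675/79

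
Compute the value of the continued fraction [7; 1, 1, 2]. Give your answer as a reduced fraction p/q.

Use the convergent recurrence hₖ = aₖ·hₖ₋₁ + hₖ₋₂ (and likewise for the denominators kₖ):
a_0 = 7: 7/1
a_1 = 1: 8/1
a_2 = 1: 15/2
a_3 = 2: 38/5

38/5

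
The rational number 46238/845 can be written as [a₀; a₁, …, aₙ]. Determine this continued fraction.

[54; 1, 2, 1, 1, 3, 3, 10]

⌊46238/845⌋ = 54, remainder 608
⌊845/608⌋ = 1, remainder 237
⌊608/237⌋ = 2, remainder 134
⌊237/134⌋ = 1, remainder 103
⌊134/103⌋ = 1, remainder 31
⌊103/31⌋ = 3, remainder 10
⌊31/10⌋ = 3, remainder 1
⌊10/1⌋ = 10, remainder 0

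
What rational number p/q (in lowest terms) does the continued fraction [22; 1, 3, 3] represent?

Start with 3.
3 + 1/(3/1) = 3 + 1/3 = 10/3
1 + 1/(10/3) = 1 + 3/10 = 13/10
22 + 1/(13/10) = 22 + 10/13 = 296/13

296/13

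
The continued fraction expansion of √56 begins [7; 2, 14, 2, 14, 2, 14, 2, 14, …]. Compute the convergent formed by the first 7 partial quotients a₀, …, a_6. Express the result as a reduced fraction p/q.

Start with 14.
2 + 1/(14/1) = 2 + 1/14 = 29/14
14 + 1/(29/14) = 14 + 14/29 = 420/29
2 + 1/(420/29) = 2 + 29/420 = 869/420
14 + 1/(869/420) = 14 + 420/869 = 12586/869
2 + 1/(12586/869) = 2 + 869/12586 = 26041/12586
7 + 1/(26041/12586) = 7 + 12586/26041 = 194873/26041

194873/26041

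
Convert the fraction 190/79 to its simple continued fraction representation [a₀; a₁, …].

Apply division with remainder until the remainder is 0:
190 ÷ 79 → quotient 2, remainder 32
79 ÷ 32 → quotient 2, remainder 15
32 ÷ 15 → quotient 2, remainder 2
15 ÷ 2 → quotient 7, remainder 1
2 ÷ 1 → quotient 2, remainder 0

[2; 2, 2, 7, 2]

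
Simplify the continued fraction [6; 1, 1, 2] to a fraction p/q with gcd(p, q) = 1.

33/5

Work from the innermost term outward:
Start with 2.
1 + 1/(2/1) = 1 + 1/2 = 3/2
1 + 1/(3/2) = 1 + 2/3 = 5/3
6 + 1/(5/3) = 6 + 3/5 = 33/5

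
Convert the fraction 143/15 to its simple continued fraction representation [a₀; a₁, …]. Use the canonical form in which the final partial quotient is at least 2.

⌊143/15⌋ = 9, remainder 8
⌊15/8⌋ = 1, remainder 7
⌊8/7⌋ = 1, remainder 1
⌊7/1⌋ = 7, remainder 0

[9; 1, 1, 7]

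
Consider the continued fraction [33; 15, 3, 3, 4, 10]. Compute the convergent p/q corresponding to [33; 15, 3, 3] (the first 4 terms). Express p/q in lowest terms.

5059/153

a_0 = 33: 33/1
a_1 = 15: 496/15
a_2 = 3: 1521/46
a_3 = 3: 5059/153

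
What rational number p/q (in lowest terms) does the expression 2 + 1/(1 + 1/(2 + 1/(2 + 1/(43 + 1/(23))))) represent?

18994/6999

Start with 23.
43 + 1/(23/1) = 43 + 1/23 = 990/23
2 + 1/(990/23) = 2 + 23/990 = 2003/990
2 + 1/(2003/990) = 2 + 990/2003 = 4996/2003
1 + 1/(4996/2003) = 1 + 2003/4996 = 6999/4996
2 + 1/(6999/4996) = 2 + 4996/6999 = 18994/6999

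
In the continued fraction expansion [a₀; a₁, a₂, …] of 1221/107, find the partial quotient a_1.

1221 = 11·107 + 44, so a_0 = 11
107 = 2·44 + 19, so a_1 = 2

2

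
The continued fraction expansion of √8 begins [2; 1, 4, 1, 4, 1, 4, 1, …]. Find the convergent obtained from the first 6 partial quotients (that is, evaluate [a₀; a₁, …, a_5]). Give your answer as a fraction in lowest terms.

Start with 1.
4 + 1/(1/1) = 4 + 1/1 = 5/1
1 + 1/(5/1) = 1 + 1/5 = 6/5
4 + 1/(6/5) = 4 + 5/6 = 29/6
1 + 1/(29/6) = 1 + 6/29 = 35/29
2 + 1/(35/29) = 2 + 29/35 = 99/35

99/35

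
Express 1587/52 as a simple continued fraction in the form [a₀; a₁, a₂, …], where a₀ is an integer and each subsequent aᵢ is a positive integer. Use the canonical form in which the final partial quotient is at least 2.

1587 ÷ 52 → quotient 30, remainder 27
52 ÷ 27 → quotient 1, remainder 25
27 ÷ 25 → quotient 1, remainder 2
25 ÷ 2 → quotient 12, remainder 1
2 ÷ 1 → quotient 2, remainder 0

[30; 1, 1, 12, 2]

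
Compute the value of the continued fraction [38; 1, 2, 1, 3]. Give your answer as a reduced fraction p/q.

Build up convergents one term at a time:
a_0 = 38: 38/1
a_1 = 1: 39/1
a_2 = 2: 116/3
a_3 = 1: 155/4
a_4 = 3: 581/15

581/15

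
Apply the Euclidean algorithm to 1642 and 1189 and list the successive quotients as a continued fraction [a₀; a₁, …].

[1; 2, 1, 1, 1, 1, 1, 56]

Repeatedly divide and take the remainder:
⌊1642/1189⌋ = 1, remainder 453
⌊1189/453⌋ = 2, remainder 283
⌊453/283⌋ = 1, remainder 170
⌊283/170⌋ = 1, remainder 113
⌊170/113⌋ = 1, remainder 57
⌊113/57⌋ = 1, remainder 56
⌊57/56⌋ = 1, remainder 1
⌊56/1⌋ = 56, remainder 0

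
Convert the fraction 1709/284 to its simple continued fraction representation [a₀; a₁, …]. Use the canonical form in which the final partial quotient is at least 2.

[6; 56, 1, 4]

⌊1709/284⌋ = 6, remainder 5
⌊284/5⌋ = 56, remainder 4
⌊5/4⌋ = 1, remainder 1
⌊4/1⌋ = 4, remainder 0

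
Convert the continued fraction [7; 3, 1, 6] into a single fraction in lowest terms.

196/27

Starting at the tail and folding back:
Start with 6.
1 + 1/(6/1) = 1 + 1/6 = 7/6
3 + 1/(7/6) = 3 + 6/7 = 27/7
7 + 1/(27/7) = 7 + 7/27 = 196/27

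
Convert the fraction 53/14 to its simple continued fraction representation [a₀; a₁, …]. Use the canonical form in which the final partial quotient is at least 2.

Repeatedly divide and take the remainder:
⌊53/14⌋ = 3, remainder 11
⌊14/11⌋ = 1, remainder 3
⌊11/3⌋ = 3, remainder 2
⌊3/2⌋ = 1, remainder 1
⌊2/1⌋ = 2, remainder 0

[3; 1, 3, 1, 2]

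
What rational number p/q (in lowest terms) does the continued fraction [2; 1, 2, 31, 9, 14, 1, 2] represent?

Collapse the nested fraction from the inside out:
Start with 2.
1 + 1/(2/1) = 1 + 1/2 = 3/2
14 + 1/(3/2) = 14 + 2/3 = 44/3
9 + 1/(44/3) = 9 + 3/44 = 399/44
31 + 1/(399/44) = 31 + 44/399 = 12413/399
2 + 1/(12413/399) = 2 + 399/12413 = 25225/12413
1 + 1/(25225/12413) = 1 + 12413/25225 = 37638/25225
2 + 1/(37638/25225) = 2 + 25225/37638 = 100501/37638

100501/37638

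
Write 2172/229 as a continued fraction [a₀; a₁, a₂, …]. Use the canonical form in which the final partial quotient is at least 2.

[9; 2, 15, 1, 6]

Run the Euclidean algorithm, recording each quotient:
⌊2172/229⌋ = 9, remainder 111
⌊229/111⌋ = 2, remainder 7
⌊111/7⌋ = 15, remainder 6
⌊7/6⌋ = 1, remainder 1
⌊6/1⌋ = 6, remainder 0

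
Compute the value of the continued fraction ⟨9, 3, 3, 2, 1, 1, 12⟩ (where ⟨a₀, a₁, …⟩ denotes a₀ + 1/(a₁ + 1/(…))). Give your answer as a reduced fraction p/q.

6559/705

Collapse the nested fraction from the inside out:
Start with 12.
1 + 1/(12/1) = 1 + 1/12 = 13/12
1 + 1/(13/12) = 1 + 12/13 = 25/13
2 + 1/(25/13) = 2 + 13/25 = 63/25
3 + 1/(63/25) = 3 + 25/63 = 214/63
3 + 1/(214/63) = 3 + 63/214 = 705/214
9 + 1/(705/214) = 9 + 214/705 = 6559/705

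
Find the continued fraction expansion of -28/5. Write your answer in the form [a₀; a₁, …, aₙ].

[-6; 2, 2]

Apply division with remainder until the remainder is 0:
⌊-28/5⌋ = -6, remainder 2
⌊5/2⌋ = 2, remainder 1
⌊2/1⌋ = 2, remainder 0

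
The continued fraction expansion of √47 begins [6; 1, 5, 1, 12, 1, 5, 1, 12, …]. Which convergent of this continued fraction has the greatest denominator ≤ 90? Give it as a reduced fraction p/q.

617/90

List convergents until the denominator exceeds the bound:
a_0 = 6: 6/1  (≤ bound)
a_1 = 1: 7/1  (≤ bound)
a_2 = 5: 41/6  (≤ bound)
a_3 = 1: 48/7  (≤ bound)
a_4 = 12: 617/90  (≤ bound)
a_5 = 1: 665/97  (> 90, stop)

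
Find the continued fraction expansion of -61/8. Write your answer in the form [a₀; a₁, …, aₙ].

-61 = -8·8 + 3, so a_0 = -8
8 = 2·3 + 2, so a_1 = 2
3 = 1·2 + 1, so a_2 = 1
2 = 2·1 + 0, so a_3 = 2

[-8; 2, 1, 2]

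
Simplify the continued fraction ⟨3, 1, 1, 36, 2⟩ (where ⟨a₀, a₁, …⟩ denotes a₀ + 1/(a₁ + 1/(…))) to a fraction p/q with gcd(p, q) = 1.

519/148

a_0 = 3: 3/1
a_1 = 1: 4/1
a_2 = 1: 7/2
a_3 = 36: 256/73
a_4 = 2: 519/148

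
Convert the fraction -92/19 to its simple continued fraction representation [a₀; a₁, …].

-92 ÷ 19 → quotient -5, remainder 3
19 ÷ 3 → quotient 6, remainder 1
3 ÷ 1 → quotient 3, remainder 0

[-5; 6, 3]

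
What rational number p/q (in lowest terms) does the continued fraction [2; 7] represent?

15/7

Build up convergents one term at a time:
a_0 = 2: 2/1
a_1 = 7: 15/7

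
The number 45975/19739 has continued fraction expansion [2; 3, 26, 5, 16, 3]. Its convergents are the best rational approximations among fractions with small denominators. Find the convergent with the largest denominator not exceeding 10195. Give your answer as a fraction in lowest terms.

15016/6447

List convergents until the denominator exceeds the bound:
a_0 = 2: 2/1  (≤ bound)
a_1 = 3: 7/3  (≤ bound)
a_2 = 26: 184/79  (≤ bound)
a_3 = 5: 927/398  (≤ bound)
a_4 = 16: 15016/6447  (≤ bound)
a_5 = 3: 45975/19739  (> 10195, stop)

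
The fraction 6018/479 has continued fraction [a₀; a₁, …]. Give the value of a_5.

⌊6018/479⌋ = 12, remainder 270
⌊479/270⌋ = 1, remainder 209
⌊270/209⌋ = 1, remainder 61
⌊209/61⌋ = 3, remainder 26
⌊61/26⌋ = 2, remainder 9
⌊26/9⌋ = 2, remainder 8

2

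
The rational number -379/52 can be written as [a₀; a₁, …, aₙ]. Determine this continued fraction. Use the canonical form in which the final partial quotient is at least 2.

[-8; 1, 2, 2, 7]

-379 = -8·52 + 37, so a_0 = -8
52 = 1·37 + 15, so a_1 = 1
37 = 2·15 + 7, so a_2 = 2
15 = 2·7 + 1, so a_3 = 2
7 = 7·1 + 0, so a_4 = 7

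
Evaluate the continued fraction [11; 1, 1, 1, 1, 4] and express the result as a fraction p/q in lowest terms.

267/23

Compute successive convergents:
a_0 = 11: 11/1
a_1 = 1: 12/1
a_2 = 1: 23/2
a_3 = 1: 35/3
a_4 = 1: 58/5
a_5 = 4: 267/23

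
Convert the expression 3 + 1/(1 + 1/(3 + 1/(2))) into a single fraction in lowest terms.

34/9

Build up convergents one term at a time:
a_0 = 3: 3/1
a_1 = 1: 4/1
a_2 = 3: 15/4
a_3 = 2: 34/9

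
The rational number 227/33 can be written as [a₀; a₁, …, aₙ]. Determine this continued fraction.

Run the Euclidean algorithm, recording each quotient:
227 ÷ 33 → quotient 6, remainder 29
33 ÷ 29 → quotient 1, remainder 4
29 ÷ 4 → quotient 7, remainder 1
4 ÷ 1 → quotient 4, remainder 0

[6; 1, 7, 4]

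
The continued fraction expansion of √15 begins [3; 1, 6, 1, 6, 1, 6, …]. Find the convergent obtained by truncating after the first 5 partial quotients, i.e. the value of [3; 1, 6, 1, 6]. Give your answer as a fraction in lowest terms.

213/55

Work from the innermost term outward:
Start with 6.
1 + 1/(6/1) = 1 + 1/6 = 7/6
6 + 1/(7/6) = 6 + 6/7 = 48/7
1 + 1/(48/7) = 1 + 7/48 = 55/48
3 + 1/(55/48) = 3 + 48/55 = 213/55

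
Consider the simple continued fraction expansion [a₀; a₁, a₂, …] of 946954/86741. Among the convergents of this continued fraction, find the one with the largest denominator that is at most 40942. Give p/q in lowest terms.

306441/28070

List convergents until the denominator exceeds the bound:
a_0 = 10: 10/1  (≤ bound)
a_1 = 1: 11/1  (≤ bound)
a_2 = 11: 131/12  (≤ bound)
a_3 = 19: 2500/229  (≤ bound)
a_4 = 11: 27631/2531  (≤ bound)
a_5 = 11: 306441/28070  (≤ bound)
a_6 = 3: 946954/86741  (> 40942, stop)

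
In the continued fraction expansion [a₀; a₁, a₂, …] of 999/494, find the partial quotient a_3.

10

999 ÷ 494 → quotient 2, remainder 11
494 ÷ 11 → quotient 44, remainder 10
11 ÷ 10 → quotient 1, remainder 1
10 ÷ 1 → quotient 10, remainder 0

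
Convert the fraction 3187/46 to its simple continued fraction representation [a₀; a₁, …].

3187 = 69·46 + 13, so a_0 = 69
46 = 3·13 + 7, so a_1 = 3
13 = 1·7 + 6, so a_2 = 1
7 = 1·6 + 1, so a_3 = 1
6 = 6·1 + 0, so a_4 = 6

[69; 3, 1, 1, 6]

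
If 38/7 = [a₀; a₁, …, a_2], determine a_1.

2

38 ÷ 7 → quotient 5, remainder 3
7 ÷ 3 → quotient 2, remainder 1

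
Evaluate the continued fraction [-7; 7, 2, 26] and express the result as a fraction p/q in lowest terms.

-2726/397

a_0 = -7: -7/1
a_1 = 7: -48/7
a_2 = 2: -103/15
a_3 = 26: -2726/397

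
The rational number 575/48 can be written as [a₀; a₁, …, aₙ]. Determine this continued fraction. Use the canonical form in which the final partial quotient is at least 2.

[11; 1, 47]

575 ÷ 48 → quotient 11, remainder 47
48 ÷ 47 → quotient 1, remainder 1
47 ÷ 1 → quotient 47, remainder 0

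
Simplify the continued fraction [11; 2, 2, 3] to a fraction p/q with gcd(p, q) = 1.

194/17

Starting at the tail and folding back:
Start with 3.
2 + 1/(3/1) = 2 + 1/3 = 7/3
2 + 1/(7/3) = 2 + 3/7 = 17/7
11 + 1/(17/7) = 11 + 7/17 = 194/17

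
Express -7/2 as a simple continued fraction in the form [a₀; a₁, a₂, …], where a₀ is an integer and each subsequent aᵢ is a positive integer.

⌊-7/2⌋ = -4, remainder 1
⌊2/1⌋ = 2, remainder 0

[-4; 2]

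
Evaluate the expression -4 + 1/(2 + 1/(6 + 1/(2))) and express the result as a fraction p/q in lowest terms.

-99/28

Compute successive convergents:
a_0 = -4: -4/1
a_1 = 2: -7/2
a_2 = 6: -46/13
a_3 = 2: -99/28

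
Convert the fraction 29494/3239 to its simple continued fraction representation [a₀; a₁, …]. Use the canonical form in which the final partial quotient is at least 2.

Apply division with remainder until the remainder is 0:
⌊29494/3239⌋ = 9, remainder 343
⌊3239/343⌋ = 9, remainder 152
⌊343/152⌋ = 2, remainder 39
⌊152/39⌋ = 3, remainder 35
⌊39/35⌋ = 1, remainder 4
⌊35/4⌋ = 8, remainder 3
⌊4/3⌋ = 1, remainder 1
⌊3/1⌋ = 3, remainder 0

[9; 9, 2, 3, 1, 8, 1, 3]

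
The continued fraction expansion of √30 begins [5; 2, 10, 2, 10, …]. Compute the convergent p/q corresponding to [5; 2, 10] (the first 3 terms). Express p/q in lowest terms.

Compute successive convergents:
a_0 = 5: 5/1
a_1 = 2: 11/2
a_2 = 10: 115/21

115/21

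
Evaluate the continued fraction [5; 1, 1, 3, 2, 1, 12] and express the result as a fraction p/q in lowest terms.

1625/292

Start with 12.
1 + 1/(12/1) = 1 + 1/12 = 13/12
2 + 1/(13/12) = 2 + 12/13 = 38/13
3 + 1/(38/13) = 3 + 13/38 = 127/38
1 + 1/(127/38) = 1 + 38/127 = 165/127
1 + 1/(165/127) = 1 + 127/165 = 292/165
5 + 1/(292/165) = 5 + 165/292 = 1625/292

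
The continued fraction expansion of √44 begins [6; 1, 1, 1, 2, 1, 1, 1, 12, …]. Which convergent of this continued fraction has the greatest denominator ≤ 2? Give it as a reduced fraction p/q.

13/2

List convergents until the denominator exceeds the bound:
a_0 = 6: 6/1  (≤ bound)
a_1 = 1: 7/1  (≤ bound)
a_2 = 1: 13/2  (≤ bound)
a_3 = 1: 20/3  (> 2, stop)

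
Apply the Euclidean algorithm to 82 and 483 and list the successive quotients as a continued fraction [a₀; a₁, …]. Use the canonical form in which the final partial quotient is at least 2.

82 = 0·483 + 82, so a_0 = 0
483 = 5·82 + 73, so a_1 = 5
82 = 1·73 + 9, so a_2 = 1
73 = 8·9 + 1, so a_3 = 8
9 = 9·1 + 0, so a_4 = 9

[0; 5, 1, 8, 9]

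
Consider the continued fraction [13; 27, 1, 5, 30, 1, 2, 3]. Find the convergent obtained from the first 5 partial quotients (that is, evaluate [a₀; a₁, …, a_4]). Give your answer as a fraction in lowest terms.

a_0 = 13: 13/1
a_1 = 27: 352/27
a_2 = 1: 365/28
a_3 = 5: 2177/167
a_4 = 30: 65675/5038

65675/5038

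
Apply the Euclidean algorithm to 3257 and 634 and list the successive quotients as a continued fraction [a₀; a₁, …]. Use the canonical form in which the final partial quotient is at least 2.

Apply division with remainder until the remainder is 0:
3257 = 5·634 + 87, so a_0 = 5
634 = 7·87 + 25, so a_1 = 7
87 = 3·25 + 12, so a_2 = 3
25 = 2·12 + 1, so a_3 = 2
12 = 12·1 + 0, so a_4 = 12

[5; 7, 3, 2, 12]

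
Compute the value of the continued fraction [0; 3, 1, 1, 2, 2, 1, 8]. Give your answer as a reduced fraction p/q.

148/531

Start with 8.
1 + 1/(8/1) = 1 + 1/8 = 9/8
2 + 1/(9/8) = 2 + 8/9 = 26/9
2 + 1/(26/9) = 2 + 9/26 = 61/26
1 + 1/(61/26) = 1 + 26/61 = 87/61
1 + 1/(87/61) = 1 + 61/87 = 148/87
3 + 1/(148/87) = 3 + 87/148 = 531/148
0 + 1/(531/148) = 0 + 148/531 = 148/531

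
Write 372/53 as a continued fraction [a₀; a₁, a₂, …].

372 ÷ 53 → quotient 7, remainder 1
53 ÷ 1 → quotient 53, remainder 0

[7; 53]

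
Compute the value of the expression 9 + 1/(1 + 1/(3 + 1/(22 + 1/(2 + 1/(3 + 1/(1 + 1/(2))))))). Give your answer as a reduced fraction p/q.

Starting at the tail and folding back:
Start with 2.
1 + 1/(2/1) = 1 + 1/2 = 3/2
3 + 1/(3/2) = 3 + 2/3 = 11/3
2 + 1/(11/3) = 2 + 3/11 = 25/11
22 + 1/(25/11) = 22 + 11/25 = 561/25
3 + 1/(561/25) = 3 + 25/561 = 1708/561
1 + 1/(1708/561) = 1 + 561/1708 = 2269/1708
9 + 1/(2269/1708) = 9 + 1708/2269 = 22129/2269

22129/2269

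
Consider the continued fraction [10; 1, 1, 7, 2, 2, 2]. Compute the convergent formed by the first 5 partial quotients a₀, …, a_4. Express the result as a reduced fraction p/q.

337/32

a_0 = 10: 10/1
a_1 = 1: 11/1
a_2 = 1: 21/2
a_3 = 7: 158/15
a_4 = 2: 337/32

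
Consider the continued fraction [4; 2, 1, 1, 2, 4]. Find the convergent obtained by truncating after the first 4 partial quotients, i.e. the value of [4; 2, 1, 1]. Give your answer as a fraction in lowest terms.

a_0 = 4: 4/1
a_1 = 2: 9/2
a_2 = 1: 13/3
a_3 = 1: 22/5

22/5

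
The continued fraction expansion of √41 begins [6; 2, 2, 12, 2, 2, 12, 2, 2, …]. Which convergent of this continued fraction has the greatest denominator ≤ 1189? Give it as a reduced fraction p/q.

List convergents until the denominator exceeds the bound:
a_0 = 6: 6/1  (≤ bound)
a_1 = 2: 13/2  (≤ bound)
a_2 = 2: 32/5  (≤ bound)
a_3 = 12: 397/62  (≤ bound)
a_4 = 2: 826/129  (≤ bound)
a_5 = 2: 2049/320  (≤ bound)
a_6 = 12: 25414/3969  (> 1189, stop)

2049/320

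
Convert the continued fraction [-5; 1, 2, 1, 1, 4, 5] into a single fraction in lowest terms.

a_0 = -5: -5/1
a_1 = 1: -4/1
a_2 = 2: -13/3
a_3 = 1: -17/4
a_4 = 1: -30/7
a_5 = 4: -137/32
a_6 = 5: -715/167

-715/167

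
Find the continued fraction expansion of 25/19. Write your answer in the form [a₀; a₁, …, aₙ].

[1; 3, 6]

25 = 1·19 + 6, so a_0 = 1
19 = 3·6 + 1, so a_1 = 3
6 = 6·1 + 0, so a_2 = 6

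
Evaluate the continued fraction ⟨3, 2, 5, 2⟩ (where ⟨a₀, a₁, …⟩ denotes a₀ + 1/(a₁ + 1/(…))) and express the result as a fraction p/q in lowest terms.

83/24

a_0 = 3: 3/1
a_1 = 2: 7/2
a_2 = 5: 38/11
a_3 = 2: 83/24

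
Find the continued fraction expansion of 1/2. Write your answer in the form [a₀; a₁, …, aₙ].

1 ÷ 2 → quotient 0, remainder 1
2 ÷ 1 → quotient 2, remainder 0

[0; 2]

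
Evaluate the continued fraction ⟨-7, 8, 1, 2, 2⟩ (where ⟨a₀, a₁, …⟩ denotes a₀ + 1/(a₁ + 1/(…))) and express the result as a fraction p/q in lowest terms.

-420/61

Use the convergent recurrence hₖ = aₖ·hₖ₋₁ + hₖ₋₂ (and likewise for the denominators kₖ):
a_0 = -7: -7/1
a_1 = 8: -55/8
a_2 = 1: -62/9
a_3 = 2: -179/26
a_4 = 2: -420/61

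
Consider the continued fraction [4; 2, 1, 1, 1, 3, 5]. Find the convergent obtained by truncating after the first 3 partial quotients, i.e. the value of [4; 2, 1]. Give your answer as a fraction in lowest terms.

13/3

Work from the innermost term outward:
Start with 1.
2 + 1/(1/1) = 2 + 1/1 = 3/1
4 + 1/(3/1) = 4 + 1/3 = 13/3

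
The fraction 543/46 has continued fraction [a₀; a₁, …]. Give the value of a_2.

4

Run the Euclidean algorithm, recording each quotient:
⌊543/46⌋ = 11, remainder 37
⌊46/37⌋ = 1, remainder 9
⌊37/9⌋ = 4, remainder 1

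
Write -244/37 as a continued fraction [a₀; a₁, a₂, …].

[-7; 2, 2, 7]

Run the Euclidean algorithm, recording each quotient:
-244 = -7·37 + 15, so a_0 = -7
37 = 2·15 + 7, so a_1 = 2
15 = 2·7 + 1, so a_2 = 2
7 = 7·1 + 0, so a_3 = 7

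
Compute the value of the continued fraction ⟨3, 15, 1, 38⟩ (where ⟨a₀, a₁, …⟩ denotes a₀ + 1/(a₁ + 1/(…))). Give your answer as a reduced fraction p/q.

Collapse the nested fraction from the inside out:
Start with 38.
1 + 1/(38/1) = 1 + 1/38 = 39/38
15 + 1/(39/38) = 15 + 38/39 = 623/39
3 + 1/(623/39) = 3 + 39/623 = 1908/623

1908/623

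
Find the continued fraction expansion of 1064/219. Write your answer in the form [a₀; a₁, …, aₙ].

Apply division with remainder until the remainder is 0:
1064 = 4·219 + 188, so a_0 = 4
219 = 1·188 + 31, so a_1 = 1
188 = 6·31 + 2, so a_2 = 6
31 = 15·2 + 1, so a_3 = 15
2 = 2·1 + 0, so a_4 = 2

[4; 1, 6, 15, 2]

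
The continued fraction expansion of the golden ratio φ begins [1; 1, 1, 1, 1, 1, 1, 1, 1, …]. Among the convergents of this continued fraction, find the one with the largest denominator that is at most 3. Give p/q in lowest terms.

5/3

a_0 = 1: 1/1  (≤ bound)
a_1 = 1: 2/1  (≤ bound)
a_2 = 1: 3/2  (≤ bound)
a_3 = 1: 5/3  (≤ bound)
a_4 = 1: 8/5  (> 3, stop)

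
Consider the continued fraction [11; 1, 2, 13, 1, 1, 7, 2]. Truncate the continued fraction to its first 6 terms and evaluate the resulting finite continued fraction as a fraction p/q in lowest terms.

a_0 = 11: 11/1
a_1 = 1: 12/1
a_2 = 2: 35/3
a_3 = 13: 467/40
a_4 = 1: 502/43
a_5 = 1: 969/83

969/83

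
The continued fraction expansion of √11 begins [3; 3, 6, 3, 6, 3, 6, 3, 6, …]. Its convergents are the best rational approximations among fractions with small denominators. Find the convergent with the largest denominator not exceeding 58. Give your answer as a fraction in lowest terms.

63/19

a_0 = 3: 3/1  (≤ bound)
a_1 = 3: 10/3  (≤ bound)
a_2 = 6: 63/19  (≤ bound)
a_3 = 3: 199/60  (> 58, stop)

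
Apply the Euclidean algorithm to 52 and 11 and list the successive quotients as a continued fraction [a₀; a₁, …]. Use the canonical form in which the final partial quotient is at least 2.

⌊52/11⌋ = 4, remainder 8
⌊11/8⌋ = 1, remainder 3
⌊8/3⌋ = 2, remainder 2
⌊3/2⌋ = 1, remainder 1
⌊2/1⌋ = 2, remainder 0

[4; 1, 2, 1, 2]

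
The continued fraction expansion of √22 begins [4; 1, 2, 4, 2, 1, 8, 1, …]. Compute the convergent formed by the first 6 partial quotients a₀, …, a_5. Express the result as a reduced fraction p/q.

197/42

Use the convergent recurrence hₖ = aₖ·hₖ₋₁ + hₖ₋₂ (and likewise for the denominators kₖ):
a_0 = 4: 4/1
a_1 = 1: 5/1
a_2 = 2: 14/3
a_3 = 4: 61/13
a_4 = 2: 136/29
a_5 = 1: 197/42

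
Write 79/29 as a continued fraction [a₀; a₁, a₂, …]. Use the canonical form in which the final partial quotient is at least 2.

[2; 1, 2, 1, 1, 1, 2]

79 ÷ 29 → quotient 2, remainder 21
29 ÷ 21 → quotient 1, remainder 8
21 ÷ 8 → quotient 2, remainder 5
8 ÷ 5 → quotient 1, remainder 3
5 ÷ 3 → quotient 1, remainder 2
3 ÷ 2 → quotient 1, remainder 1
2 ÷ 1 → quotient 2, remainder 0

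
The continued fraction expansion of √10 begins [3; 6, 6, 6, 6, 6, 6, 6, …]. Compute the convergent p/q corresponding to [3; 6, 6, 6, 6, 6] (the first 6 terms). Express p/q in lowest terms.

27379/8658

a_0 = 3: 3/1
a_1 = 6: 19/6
a_2 = 6: 117/37
a_3 = 6: 721/228
a_4 = 6: 4443/1405
a_5 = 6: 27379/8658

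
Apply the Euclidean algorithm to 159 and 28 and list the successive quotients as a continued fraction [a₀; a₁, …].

⌊159/28⌋ = 5, remainder 19
⌊28/19⌋ = 1, remainder 9
⌊19/9⌋ = 2, remainder 1
⌊9/1⌋ = 9, remainder 0

[5; 1, 2, 9]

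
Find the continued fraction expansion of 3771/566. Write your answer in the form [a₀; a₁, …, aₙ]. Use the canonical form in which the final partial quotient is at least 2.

Apply division with remainder until the remainder is 0:
⌊3771/566⌋ = 6, remainder 375
⌊566/375⌋ = 1, remainder 191
⌊375/191⌋ = 1, remainder 184
⌊191/184⌋ = 1, remainder 7
⌊184/7⌋ = 26, remainder 2
⌊7/2⌋ = 3, remainder 1
⌊2/1⌋ = 2, remainder 0

[6; 1, 1, 1, 26, 3, 2]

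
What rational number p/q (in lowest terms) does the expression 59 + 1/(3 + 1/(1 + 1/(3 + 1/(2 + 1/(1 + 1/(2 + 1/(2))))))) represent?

18550/313

a_0 = 59: 59/1
a_1 = 3: 178/3
a_2 = 1: 237/4
a_3 = 3: 889/15
a_4 = 2: 2015/34
a_5 = 1: 2904/49
a_6 = 2: 7823/132
a_7 = 2: 18550/313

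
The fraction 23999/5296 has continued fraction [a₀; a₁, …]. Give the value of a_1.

Run the Euclidean algorithm, recording each quotient:
23999 ÷ 5296 → quotient 4, remainder 2815
5296 ÷ 2815 → quotient 1, remainder 2481

1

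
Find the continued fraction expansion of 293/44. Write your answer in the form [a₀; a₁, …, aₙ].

[6; 1, 1, 1, 14]

Apply division with remainder until the remainder is 0:
293 = 6·44 + 29, so a_0 = 6
44 = 1·29 + 15, so a_1 = 1
29 = 1·15 + 14, so a_2 = 1
15 = 1·14 + 1, so a_3 = 1
14 = 14·1 + 0, so a_4 = 14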